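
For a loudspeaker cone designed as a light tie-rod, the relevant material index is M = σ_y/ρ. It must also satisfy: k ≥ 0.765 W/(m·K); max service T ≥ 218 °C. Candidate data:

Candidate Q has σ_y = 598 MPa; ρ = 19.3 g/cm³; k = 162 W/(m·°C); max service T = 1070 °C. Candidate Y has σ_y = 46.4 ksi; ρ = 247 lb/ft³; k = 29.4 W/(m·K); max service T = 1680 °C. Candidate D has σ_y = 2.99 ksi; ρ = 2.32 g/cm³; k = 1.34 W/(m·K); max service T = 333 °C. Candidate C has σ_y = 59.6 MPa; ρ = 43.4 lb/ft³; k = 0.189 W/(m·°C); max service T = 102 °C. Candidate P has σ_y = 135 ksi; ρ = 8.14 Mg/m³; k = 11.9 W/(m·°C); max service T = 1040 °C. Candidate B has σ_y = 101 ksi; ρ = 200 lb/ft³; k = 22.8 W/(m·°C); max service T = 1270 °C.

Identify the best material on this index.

candidate B

Screen on constraints: k ≥ 0.765 W/(m·K); max service T ≥ 218 °C. Survivors: candidate Q, candidate Y, candidate D, candidate P, candidate B.
After converting to SI:
  candidate Q: σ_y = 598.0 MPa, ρ = 19300 kg/m³
  candidate Y: σ_y = 319.9 MPa, ρ = 3957 kg/m³
  candidate D: σ_y = 20.62 MPa, ρ = 2320 kg/m³
  candidate P: σ_y = 930.8 MPa, ρ = 8140 kg/m³
  candidate B: σ_y = 696.4 MPa, ρ = 3204 kg/m³
  candidate B: M = 217 kN·m/kg
  candidate P: M = 114 kN·m/kg
  candidate Y: M = 80.9 kN·m/kg
  candidate Q: M = 31.0 kN·m/kg
  candidate D: M = 8.89 kN·m/kg
Highest index: candidate B.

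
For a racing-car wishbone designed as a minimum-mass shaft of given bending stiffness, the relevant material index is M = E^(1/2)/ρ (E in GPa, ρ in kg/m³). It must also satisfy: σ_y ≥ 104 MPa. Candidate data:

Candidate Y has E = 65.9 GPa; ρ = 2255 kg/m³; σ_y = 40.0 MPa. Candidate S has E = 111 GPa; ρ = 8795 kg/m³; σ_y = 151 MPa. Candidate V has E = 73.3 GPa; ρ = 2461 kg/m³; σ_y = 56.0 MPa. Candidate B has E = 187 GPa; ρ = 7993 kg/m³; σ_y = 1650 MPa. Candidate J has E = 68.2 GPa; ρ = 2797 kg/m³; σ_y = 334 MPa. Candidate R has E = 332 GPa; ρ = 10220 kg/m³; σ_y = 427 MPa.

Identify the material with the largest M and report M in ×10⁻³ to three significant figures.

candidate J, M = 2.95×10⁻³

Screen on constraints: σ_y ≥ 104 MPa. Survivors: candidate S, candidate B, candidate J, candidate R.
Computing M directly (units already consistent):
  candidate J: M = 2.95×10⁻³
  candidate R: M = 1.78×10⁻³
  candidate B: M = 1.71×10⁻³
  candidate S: M = 1.20×10⁻³
Candidate J ranks first.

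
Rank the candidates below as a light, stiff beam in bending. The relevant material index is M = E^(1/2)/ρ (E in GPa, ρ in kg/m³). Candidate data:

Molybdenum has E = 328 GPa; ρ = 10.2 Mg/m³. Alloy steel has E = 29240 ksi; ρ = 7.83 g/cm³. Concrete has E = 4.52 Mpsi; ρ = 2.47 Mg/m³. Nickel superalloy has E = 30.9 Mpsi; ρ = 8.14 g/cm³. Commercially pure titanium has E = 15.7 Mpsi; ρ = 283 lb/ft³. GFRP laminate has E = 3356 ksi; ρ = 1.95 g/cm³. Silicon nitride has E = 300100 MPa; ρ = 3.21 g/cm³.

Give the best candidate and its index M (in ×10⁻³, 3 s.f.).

Convert each candidate to consistent units, then evaluate M:
  molybdenum: E = 328.0 GPa, ρ = 10200 kg/m³
  alloy steel: E = 201.6 GPa, ρ = 7830 kg/m³
  concrete: E = 31.16 GPa, ρ = 2470 kg/m³
  nickel superalloy: E = 213.0 GPa, ρ = 8140 kg/m³
  commercially pure titanium: E = 108.2 GPa, ρ = 4533 kg/m³
  GFRP laminate: E = 23.14 GPa, ρ = 1950 kg/m³
  silicon nitride: E = 300.1 GPa, ρ = 3210 kg/m³
  silicon nitride: M = 5.40×10⁻³
  GFRP laminate: M = 2.47×10⁻³
  commercially pure titanium: M = 2.30×10⁻³
  concrete: M = 2.26×10⁻³
  alloy steel: M = 1.81×10⁻³
  nickel superalloy: M = 1.79×10⁻³
  molybdenum: M = 1.78×10⁻³
Silicon nitride has the largest M.

silicon nitride, M = 5.40×10⁻³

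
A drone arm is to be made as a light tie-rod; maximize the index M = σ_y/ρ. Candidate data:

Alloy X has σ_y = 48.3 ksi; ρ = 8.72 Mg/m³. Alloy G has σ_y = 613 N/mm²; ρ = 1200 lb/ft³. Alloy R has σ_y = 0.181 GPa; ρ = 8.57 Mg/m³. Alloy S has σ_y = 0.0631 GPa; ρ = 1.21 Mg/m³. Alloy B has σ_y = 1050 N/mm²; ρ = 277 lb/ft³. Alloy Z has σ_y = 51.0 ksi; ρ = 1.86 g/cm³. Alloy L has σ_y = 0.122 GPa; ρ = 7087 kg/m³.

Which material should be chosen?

Normalizing units and computing the index:
  alloy X: σ_y = 333.0 MPa, ρ = 8720 kg/m³
  alloy G: σ_y = 613.0 MPa, ρ = 19220 kg/m³
  alloy R: σ_y = 181.0 MPa, ρ = 8570 kg/m³
  alloy S: σ_y = 63.10 MPa, ρ = 1210 kg/m³
  alloy B: σ_y = 1050 MPa, ρ = 4437 kg/m³
  alloy Z: σ_y = 351.6 MPa, ρ = 1860 kg/m³
  alloy L: σ_y = 122.0 MPa, ρ = 7087 kg/m³
  alloy B: M = 237 kN·m/kg
  alloy Z: M = 189 kN·m/kg
  alloy S: M = 52.1 kN·m/kg
  alloy X: M = 38.2 kN·m/kg
  alloy G: M = 31.9 kN·m/kg
  alloy R: M = 21.1 kN·m/kg
  alloy L: M = 17.2 kN·m/kg
Highest index: alloy B.

alloy B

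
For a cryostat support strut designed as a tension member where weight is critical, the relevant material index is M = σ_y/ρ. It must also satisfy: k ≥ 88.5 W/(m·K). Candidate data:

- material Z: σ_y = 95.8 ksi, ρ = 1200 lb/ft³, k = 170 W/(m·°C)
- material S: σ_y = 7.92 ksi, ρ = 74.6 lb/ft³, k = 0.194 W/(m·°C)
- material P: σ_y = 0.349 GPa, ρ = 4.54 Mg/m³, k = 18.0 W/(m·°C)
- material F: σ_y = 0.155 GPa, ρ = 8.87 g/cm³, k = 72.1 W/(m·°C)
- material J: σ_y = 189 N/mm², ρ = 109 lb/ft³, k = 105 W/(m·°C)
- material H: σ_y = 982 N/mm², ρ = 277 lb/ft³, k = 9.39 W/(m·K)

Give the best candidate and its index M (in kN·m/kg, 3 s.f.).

material J, M = 108 kN·m/kg

Screen on constraints: k ≥ 88.5 W/(m·K). Survivors: material Z, material J.
Convert each candidate to consistent units, then evaluate M:
  material Z: σ_y = 660.5 MPa, ρ = 19220 kg/m³
  material J: σ_y = 189.0 MPa, ρ = 1746 kg/m³
  material J: M = 108 kN·m/kg
  material Z: M = 34.4 kN·m/kg
Highest index: material J.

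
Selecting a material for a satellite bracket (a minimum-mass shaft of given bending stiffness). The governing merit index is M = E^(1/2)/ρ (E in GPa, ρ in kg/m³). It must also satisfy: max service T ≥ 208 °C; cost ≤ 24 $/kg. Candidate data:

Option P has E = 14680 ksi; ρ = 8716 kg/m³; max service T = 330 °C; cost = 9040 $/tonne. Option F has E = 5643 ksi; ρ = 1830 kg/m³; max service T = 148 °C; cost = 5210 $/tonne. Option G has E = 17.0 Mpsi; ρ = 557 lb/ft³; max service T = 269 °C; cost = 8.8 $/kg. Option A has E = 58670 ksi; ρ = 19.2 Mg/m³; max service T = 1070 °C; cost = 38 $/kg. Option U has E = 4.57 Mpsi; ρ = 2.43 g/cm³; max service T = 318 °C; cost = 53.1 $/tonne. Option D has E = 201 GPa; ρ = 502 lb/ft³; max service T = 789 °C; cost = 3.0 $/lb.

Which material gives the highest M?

option U

Screen on constraints: max service T ≥ 208 °C; cost ≤ 24 $/kg. Survivors: option P, option G, option U, option D.
Convert each candidate to consistent units, then evaluate M:
  option P: E = 101.2 GPa, ρ = 8716 kg/m³
  option G: E = 117.2 GPa, ρ = 8922 kg/m³
  option U: E = 31.51 GPa, ρ = 2430 kg/m³
  option D: E = 201.0 GPa, ρ = 8041 kg/m³
  option U: M = 2.31×10⁻³
  option D: M = 1.76×10⁻³
  option G: M = 1.21×10⁻³
  option P: M = 1.15×10⁻³
Option U ranks first.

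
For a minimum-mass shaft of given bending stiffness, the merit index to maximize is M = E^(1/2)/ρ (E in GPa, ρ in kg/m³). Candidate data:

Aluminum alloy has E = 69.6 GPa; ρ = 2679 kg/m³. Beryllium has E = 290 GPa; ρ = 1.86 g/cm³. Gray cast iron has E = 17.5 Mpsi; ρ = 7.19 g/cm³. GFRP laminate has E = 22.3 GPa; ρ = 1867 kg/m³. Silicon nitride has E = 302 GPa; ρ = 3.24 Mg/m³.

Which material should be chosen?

Normalizing units and computing the index:
  aluminum alloy: E = 69.60 GPa, ρ = 2679 kg/m³
  beryllium: E = 290.0 GPa, ρ = 1860 kg/m³
  gray cast iron: E = 120.7 GPa, ρ = 7190 kg/m³
  GFRP laminate: E = 22.30 GPa, ρ = 1867 kg/m³
  silicon nitride: E = 302.0 GPa, ρ = 3240 kg/m³
  beryllium: M = 9.16×10⁻³
  silicon nitride: M = 5.36×10⁻³
  aluminum alloy: M = 3.11×10⁻³
  GFRP laminate: M = 2.53×10⁻³
  gray cast iron: M = 1.53×10⁻³
Beryllium ranks first.

beryllium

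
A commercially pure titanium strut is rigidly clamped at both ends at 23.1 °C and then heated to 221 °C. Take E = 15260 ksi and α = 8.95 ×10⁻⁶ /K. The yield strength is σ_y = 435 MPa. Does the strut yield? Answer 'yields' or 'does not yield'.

does not yield

E = 15260 ksi = 105.2 GPa.
ΔT = 197.9 K. Constrained thermal stress σ = E·α·ΔT = 105.2×10³ MPa × 8.95×10⁻⁶ × 197.9 = 186 MPa (compressive).
Compare to σ_y = 435 MPa: σ < σ_y, so it does not yield.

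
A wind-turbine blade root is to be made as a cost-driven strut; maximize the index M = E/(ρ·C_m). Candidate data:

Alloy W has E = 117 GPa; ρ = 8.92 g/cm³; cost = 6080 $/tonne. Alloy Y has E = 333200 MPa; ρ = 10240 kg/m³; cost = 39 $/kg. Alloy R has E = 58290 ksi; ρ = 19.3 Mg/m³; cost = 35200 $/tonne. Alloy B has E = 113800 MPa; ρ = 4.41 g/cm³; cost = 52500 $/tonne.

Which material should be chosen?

alloy W

Putting every candidate on a common basis:
  alloy W: E = 117.0 GPa, ρ = 8920 kg/m³, cost = 6.080 $/kg
  alloy Y: E = 333.2 GPa, ρ = 10240 kg/m³, cost = 39.00 $/kg
  alloy R: E = 401.9 GPa, ρ = 19300 kg/m³, cost = 35.20 $/kg
  alloy B: E = 113.8 GPa, ρ = 4410 kg/m³, cost = 52.50 $/kg
  alloy W: M = 2.16 MN·m per $
  alloy Y: M = 0.834 MN·m per $
  alloy R: M = 0.592 MN·m per $
  alloy B: M = 0.492 MN·m per $
Highest index: alloy W.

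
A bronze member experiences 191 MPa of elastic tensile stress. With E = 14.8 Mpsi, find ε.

E = 14.8 Mpsi = 102.0 GPa = 102000 MPa.
ε = σ/E = 191 / 102000 = 1.87×10⁻³.

1.87×10⁻³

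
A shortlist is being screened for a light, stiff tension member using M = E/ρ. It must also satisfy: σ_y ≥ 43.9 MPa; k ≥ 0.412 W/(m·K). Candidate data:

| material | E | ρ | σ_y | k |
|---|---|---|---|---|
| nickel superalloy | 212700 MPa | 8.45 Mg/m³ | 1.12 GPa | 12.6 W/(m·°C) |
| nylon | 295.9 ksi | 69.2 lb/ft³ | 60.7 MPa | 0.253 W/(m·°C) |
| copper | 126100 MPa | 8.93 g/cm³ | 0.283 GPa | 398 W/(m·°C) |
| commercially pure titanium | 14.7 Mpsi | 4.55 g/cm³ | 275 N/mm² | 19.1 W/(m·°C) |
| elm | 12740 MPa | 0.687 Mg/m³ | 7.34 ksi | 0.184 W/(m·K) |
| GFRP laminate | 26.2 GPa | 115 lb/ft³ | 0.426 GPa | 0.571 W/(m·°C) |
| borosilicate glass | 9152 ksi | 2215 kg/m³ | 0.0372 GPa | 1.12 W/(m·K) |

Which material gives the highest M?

Screen on constraints: σ_y ≥ 43.9 MPa; k ≥ 0.412 W/(m·K). Survivors: nickel superalloy, copper, commercially pure titanium, GFRP laminate.
Putting every candidate on a common basis:
  nickel superalloy: E = 212.7 GPa, ρ = 8450 kg/m³
  copper: E = 126.1 GPa, ρ = 8930 kg/m³
  commercially pure titanium: E = 101.4 GPa, ρ = 4550 kg/m³
  GFRP laminate: E = 26.20 GPa, ρ = 1842 kg/m³
  nickel superalloy: M = 25.2 MN·m/kg
  commercially pure titanium: M = 22.3 MN·m/kg
  GFRP laminate: M = 14.2 MN·m/kg
  copper: M = 14.1 MN·m/kg
Nickel superalloy has the largest M.

nickel superalloy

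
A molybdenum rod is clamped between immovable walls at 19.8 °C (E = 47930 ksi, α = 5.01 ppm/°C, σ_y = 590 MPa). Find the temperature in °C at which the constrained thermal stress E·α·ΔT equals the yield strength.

E = 47930 ksi = 330.5 GPa.
E·α·ΔT = 590.0 MPa ⇒ ΔT = 590.0 / (330.5×10³ × 5.01×10⁻⁶) = 356.4 K.
T = 19.8 + 356.4 = 376.2 °C.

376 °C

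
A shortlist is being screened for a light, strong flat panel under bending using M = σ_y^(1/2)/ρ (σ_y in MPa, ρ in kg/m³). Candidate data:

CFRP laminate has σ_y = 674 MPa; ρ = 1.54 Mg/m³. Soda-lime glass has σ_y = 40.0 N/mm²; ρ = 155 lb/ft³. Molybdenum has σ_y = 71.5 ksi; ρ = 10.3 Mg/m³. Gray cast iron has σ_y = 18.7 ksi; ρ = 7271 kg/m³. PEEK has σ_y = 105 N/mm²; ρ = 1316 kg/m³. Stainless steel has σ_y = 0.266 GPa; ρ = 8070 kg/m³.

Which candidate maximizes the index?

CFRP laminate

Convert each candidate to consistent units, then evaluate M:
  CFRP laminate: σ_y = 674.0 MPa, ρ = 1540 kg/m³
  soda-lime glass: σ_y = 40.00 MPa, ρ = 2483 kg/m³
  molybdenum: σ_y = 493.0 MPa, ρ = 10300 kg/m³
  gray cast iron: σ_y = 128.9 MPa, ρ = 7271 kg/m³
  PEEK: σ_y = 105.0 MPa, ρ = 1316 kg/m³
  stainless steel: σ_y = 266.0 MPa, ρ = 8070 kg/m³
  CFRP laminate: M = 16.9×10⁻³
  PEEK: M = 7.79×10⁻³
  soda-lime glass: M = 2.55×10⁻³
  molybdenum: M = 2.16×10⁻³
  stainless steel: M = 2.02×10⁻³
  gray cast iron: M = 1.56×10⁻³
CFRP laminate has the largest M.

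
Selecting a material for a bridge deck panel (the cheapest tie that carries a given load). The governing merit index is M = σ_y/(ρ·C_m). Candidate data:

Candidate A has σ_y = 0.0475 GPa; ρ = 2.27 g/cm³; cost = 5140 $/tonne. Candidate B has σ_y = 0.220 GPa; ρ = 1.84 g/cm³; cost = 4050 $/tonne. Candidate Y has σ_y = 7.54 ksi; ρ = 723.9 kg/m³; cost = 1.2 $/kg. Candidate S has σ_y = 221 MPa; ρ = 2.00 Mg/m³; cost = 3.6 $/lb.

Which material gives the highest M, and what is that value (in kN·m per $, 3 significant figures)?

candidate Y, M = 59.8 kN·m per $

After converting to SI:
  candidate A: σ_y = 47.50 MPa, ρ = 2270 kg/m³, cost = 5.140 $/kg
  candidate B: σ_y = 220.0 MPa, ρ = 1840 kg/m³, cost = 4.050 $/kg
  candidate Y: σ_y = 51.99 MPa, ρ = 723.9 kg/m³, cost = 1.200 $/kg
  candidate S: σ_y = 221.0 MPa, ρ = 2000 kg/m³, cost = 7.937 $/kg
  candidate Y: M = 59.8 kN·m per $
  candidate B: M = 29.5 kN·m per $
  candidate S: M = 13.9 kN·m per $
  candidate A: M = 4.07 kN·m per $
Candidate Y has the largest M.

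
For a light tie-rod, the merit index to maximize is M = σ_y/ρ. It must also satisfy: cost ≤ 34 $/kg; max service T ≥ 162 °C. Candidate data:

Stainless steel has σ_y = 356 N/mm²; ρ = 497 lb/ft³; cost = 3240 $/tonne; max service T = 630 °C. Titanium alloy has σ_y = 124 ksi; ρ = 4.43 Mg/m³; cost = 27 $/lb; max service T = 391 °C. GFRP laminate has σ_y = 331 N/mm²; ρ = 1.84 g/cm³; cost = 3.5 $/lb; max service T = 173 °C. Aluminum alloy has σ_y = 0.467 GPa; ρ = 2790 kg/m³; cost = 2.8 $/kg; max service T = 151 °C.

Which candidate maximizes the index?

Screen on constraints: cost ≤ 34 $/kg; max service T ≥ 162 °C. Survivors: stainless steel, GFRP laminate.
Convert each candidate to consistent units, then evaluate M:
  stainless steel: σ_y = 356.0 MPa, ρ = 7961 kg/m³
  GFRP laminate: σ_y = 331.0 MPa, ρ = 1840 kg/m³
  GFRP laminate: M = 180 kN·m/kg
  stainless steel: M = 44.7 kN·m/kg
GFRP laminate has the largest M.

GFRP laminate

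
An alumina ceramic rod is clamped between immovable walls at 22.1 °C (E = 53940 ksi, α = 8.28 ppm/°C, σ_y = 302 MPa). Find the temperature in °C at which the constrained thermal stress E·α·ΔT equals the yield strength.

E = 53940 ksi = 371.9 GPa.
E·α·ΔT = 302.0 MPa ⇒ ΔT = 302.0 / (371.9×10³ × 8.28×10⁻⁶) = 98.07 K.
T = 22.1 + 98.07 = 120.2 °C.

120 °C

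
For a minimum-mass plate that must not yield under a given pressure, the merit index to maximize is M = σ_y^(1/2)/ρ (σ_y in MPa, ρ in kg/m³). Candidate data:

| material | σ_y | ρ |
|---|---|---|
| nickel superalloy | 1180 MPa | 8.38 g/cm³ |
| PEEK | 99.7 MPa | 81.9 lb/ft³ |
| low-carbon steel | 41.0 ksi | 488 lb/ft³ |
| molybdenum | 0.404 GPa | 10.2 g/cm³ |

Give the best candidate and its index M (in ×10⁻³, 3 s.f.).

Normalizing units and computing the index:
  nickel superalloy: σ_y = 1180 MPa, ρ = 8380 kg/m³
  PEEK: σ_y = 99.70 MPa, ρ = 1312 kg/m³
  low-carbon steel: σ_y = 282.7 MPa, ρ = 7817 kg/m³
  molybdenum: σ_y = 404.0 MPa, ρ = 10200 kg/m³
  PEEK: M = 7.61×10⁻³
  nickel superalloy: M = 4.10×10⁻³
  low-carbon steel: M = 2.15×10⁻³
  molybdenum: M = 1.97×10⁻³
PEEK has the largest M.

PEEK, M = 7.61×10⁻³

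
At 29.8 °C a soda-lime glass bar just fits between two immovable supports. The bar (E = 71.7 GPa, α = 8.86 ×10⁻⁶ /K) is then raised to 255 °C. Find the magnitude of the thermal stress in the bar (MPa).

ΔT = 225.2 K. Constrained thermal stress σ = E·α·ΔT = 71.70×10³ MPa × 8.86×10⁻⁶ × 225.2 = 143 MPa (compressive).

143 MPa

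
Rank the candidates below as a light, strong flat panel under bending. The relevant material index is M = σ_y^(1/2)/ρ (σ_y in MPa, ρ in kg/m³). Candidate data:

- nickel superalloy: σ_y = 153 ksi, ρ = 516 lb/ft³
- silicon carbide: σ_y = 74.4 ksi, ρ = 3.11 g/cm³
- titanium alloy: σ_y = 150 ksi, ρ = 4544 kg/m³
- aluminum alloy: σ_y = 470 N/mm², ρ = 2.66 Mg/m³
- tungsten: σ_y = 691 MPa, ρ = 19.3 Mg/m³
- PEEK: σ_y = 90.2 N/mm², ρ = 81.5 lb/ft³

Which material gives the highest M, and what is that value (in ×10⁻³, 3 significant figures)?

In SI units:
  nickel superalloy: σ_y = 1055 MPa, ρ = 8266 kg/m³
  silicon carbide: σ_y = 513.0 MPa, ρ = 3110 kg/m³
  titanium alloy: σ_y = 1034 MPa, ρ = 4544 kg/m³
  aluminum alloy: σ_y = 470.0 MPa, ρ = 2660 kg/m³
  tungsten: σ_y = 691.0 MPa, ρ = 19300 kg/m³
  PEEK: σ_y = 90.20 MPa, ρ = 1306 kg/m³
  aluminum alloy: M = 8.15×10⁻³
  silicon carbide: M = 7.28×10⁻³
  PEEK: M = 7.27×10⁻³
  titanium alloy: M = 7.08×10⁻³
  nickel superalloy: M = 3.93×10⁻³
  tungsten: M = 1.36×10⁻³
Aluminum alloy has the largest M.

aluminum alloy, M = 8.15×10⁻³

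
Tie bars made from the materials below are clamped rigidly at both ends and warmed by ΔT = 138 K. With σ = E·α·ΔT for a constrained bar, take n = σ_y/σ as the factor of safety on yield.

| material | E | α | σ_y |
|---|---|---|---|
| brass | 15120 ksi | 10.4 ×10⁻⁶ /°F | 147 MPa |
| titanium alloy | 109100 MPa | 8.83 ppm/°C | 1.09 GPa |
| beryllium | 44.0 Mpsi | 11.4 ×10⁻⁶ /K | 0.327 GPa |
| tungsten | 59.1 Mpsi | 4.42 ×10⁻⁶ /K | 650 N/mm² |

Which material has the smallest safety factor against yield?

brass

In consistent units (E in GPa, α in ×10⁻⁶/K, σ_y in MPa):
  brass: E = 104.2, α = 18.7, σ_y = 147.0 → σ = 269 MPa, n = 0.546
  titanium alloy: E = 109.1, α = 8.83, σ_y = 1090 → σ = 133 MPa, n = 8.20
  beryllium: E = 303.4, α = 11.4, σ_y = 327.0 → σ = 477 MPa, n = 0.685
  tungsten: E = 407.5, α = 4.42, σ_y = 650.0 → σ = 249 MPa, n = 2.62
The minimum is brass at n = 0.546.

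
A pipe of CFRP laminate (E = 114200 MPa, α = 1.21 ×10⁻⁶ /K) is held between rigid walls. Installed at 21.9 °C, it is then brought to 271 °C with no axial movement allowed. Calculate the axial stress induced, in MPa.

E = 114200 MPa = 114.2 GPa.
ΔT = 249.1 K. Constrained thermal stress σ = E·α·ΔT = 114.2×10³ MPa × 1.21×10⁻⁶ × 249.1 = 34.4 MPa (compressive).

34.4 MPa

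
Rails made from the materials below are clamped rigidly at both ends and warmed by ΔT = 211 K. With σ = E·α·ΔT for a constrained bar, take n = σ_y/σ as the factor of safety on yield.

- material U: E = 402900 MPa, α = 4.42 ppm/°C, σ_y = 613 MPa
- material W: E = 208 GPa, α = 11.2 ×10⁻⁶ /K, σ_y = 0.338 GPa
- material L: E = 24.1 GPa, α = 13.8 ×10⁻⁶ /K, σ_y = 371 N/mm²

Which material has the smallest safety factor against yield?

In consistent units (E in GPa, α in ×10⁻⁶/K, σ_y in MPa):
  material U: E = 402.9, α = 4.42, σ_y = 613.0 → σ = 376 MPa, n = 1.63
  material W: E = 208.0, α = 11.2, σ_y = 338.0 → σ = 492 MPa, n = 0.688
  material L: E = 24.10, α = 13.8, σ_y = 371.0 → σ = 70.2 MPa, n = 5.29
Smallest n: material W with n = 0.688.

material W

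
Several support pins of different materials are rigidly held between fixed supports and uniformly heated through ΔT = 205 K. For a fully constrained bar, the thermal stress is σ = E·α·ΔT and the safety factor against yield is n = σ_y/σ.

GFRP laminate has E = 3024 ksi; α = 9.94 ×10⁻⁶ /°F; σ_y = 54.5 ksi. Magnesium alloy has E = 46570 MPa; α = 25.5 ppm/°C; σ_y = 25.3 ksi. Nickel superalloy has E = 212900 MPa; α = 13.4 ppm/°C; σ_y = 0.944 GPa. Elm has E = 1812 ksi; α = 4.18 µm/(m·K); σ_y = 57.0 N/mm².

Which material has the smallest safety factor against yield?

Per material, after unit conversion:
  GFRP laminate: E = 20.85, α = 17.9, σ_y = 375.8 → σ = 76.5 MPa, n = 4.91
  magnesium alloy: E = 46.57, α = 25.5, σ_y = 174.4 → σ = 243 MPa, n = 0.717
  nickel superalloy: E = 212.9, α = 13.4, σ_y = 944.0 → σ = 585 MPa, n = 1.61
  elm: E = 12.49, α = 4.18, σ_y = 57.00 → σ = 10.7 MPa, n = 5.32
Smallest n: magnesium alloy with n = 0.717.

magnesium alloy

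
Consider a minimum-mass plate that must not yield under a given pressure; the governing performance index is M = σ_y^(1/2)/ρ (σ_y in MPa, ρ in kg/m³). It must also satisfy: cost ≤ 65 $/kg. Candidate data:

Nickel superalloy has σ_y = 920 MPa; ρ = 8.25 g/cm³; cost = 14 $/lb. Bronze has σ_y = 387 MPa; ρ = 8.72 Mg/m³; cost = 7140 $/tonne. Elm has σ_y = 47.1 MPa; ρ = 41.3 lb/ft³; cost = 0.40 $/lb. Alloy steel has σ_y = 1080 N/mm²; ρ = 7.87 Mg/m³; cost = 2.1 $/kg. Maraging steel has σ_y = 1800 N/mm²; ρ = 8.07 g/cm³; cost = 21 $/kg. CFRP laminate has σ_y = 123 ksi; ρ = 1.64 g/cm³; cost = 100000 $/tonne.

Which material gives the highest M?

Screen on constraints: cost ≤ 65 $/kg. Survivors: nickel superalloy, bronze, elm, alloy steel, maraging steel.
In SI units:
  nickel superalloy: σ_y = 920.0 MPa, ρ = 8250 kg/m³
  bronze: σ_y = 387.0 MPa, ρ = 8720 kg/m³
  elm: σ_y = 47.10 MPa, ρ = 661.6 kg/m³
  alloy steel: σ_y = 1080 MPa, ρ = 7870 kg/m³
  maraging steel: σ_y = 1800 MPa, ρ = 8070 kg/m³
  elm: M = 10.4×10⁻³
  maraging steel: M = 5.26×10⁻³
  alloy steel: M = 4.18×10⁻³
  nickel superalloy: M = 3.68×10⁻³
  bronze: M = 2.26×10⁻³
Elm has the largest M.

elm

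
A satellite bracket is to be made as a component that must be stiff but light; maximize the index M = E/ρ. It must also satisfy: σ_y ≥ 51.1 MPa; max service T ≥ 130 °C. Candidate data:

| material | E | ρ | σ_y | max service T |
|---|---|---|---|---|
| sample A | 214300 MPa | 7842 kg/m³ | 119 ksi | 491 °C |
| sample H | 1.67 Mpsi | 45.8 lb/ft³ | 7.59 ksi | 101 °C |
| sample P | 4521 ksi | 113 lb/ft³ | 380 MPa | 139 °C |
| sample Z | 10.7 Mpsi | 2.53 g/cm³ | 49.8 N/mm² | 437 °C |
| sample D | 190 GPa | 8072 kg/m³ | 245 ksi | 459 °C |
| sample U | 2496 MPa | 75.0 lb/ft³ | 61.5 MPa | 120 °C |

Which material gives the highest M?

Screen on constraints: σ_y ≥ 51.1 MPa; max service T ≥ 130 °C. Survivors: sample A, sample P, sample D.
Convert each candidate to consistent units, then evaluate M:
  sample A: E = 214.3 GPa, ρ = 7842 kg/m³
  sample P: E = 31.17 GPa, ρ = 1810 kg/m³
  sample D: E = 190.0 GPa, ρ = 8072 kg/m³
  sample A: M = 27.3 MN·m/kg
  sample D: M = 23.5 MN·m/kg
  sample P: M = 17.2 MN·m/kg
Highest index: sample A.

sample A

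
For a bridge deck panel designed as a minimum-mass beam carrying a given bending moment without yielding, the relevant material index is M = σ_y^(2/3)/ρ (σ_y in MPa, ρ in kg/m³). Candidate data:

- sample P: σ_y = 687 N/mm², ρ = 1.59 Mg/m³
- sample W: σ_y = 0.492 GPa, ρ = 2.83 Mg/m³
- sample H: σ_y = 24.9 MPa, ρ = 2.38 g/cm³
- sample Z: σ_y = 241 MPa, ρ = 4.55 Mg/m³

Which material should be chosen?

Normalizing units and computing the index:
  sample P: σ_y = 687.0 MPa, ρ = 1590 kg/m³
  sample W: σ_y = 492.0 MPa, ρ = 2830 kg/m³
  sample H: σ_y = 24.90 MPa, ρ = 2380 kg/m³
  sample Z: σ_y = 241.0 MPa, ρ = 4550 kg/m³
  sample P: M = 49.0×10⁻³
  sample W: M = 22.0×10⁻³
  sample Z: M = 8.51×10⁻³
  sample H: M = 3.58×10⁻³
Sample P ranks first.

sample P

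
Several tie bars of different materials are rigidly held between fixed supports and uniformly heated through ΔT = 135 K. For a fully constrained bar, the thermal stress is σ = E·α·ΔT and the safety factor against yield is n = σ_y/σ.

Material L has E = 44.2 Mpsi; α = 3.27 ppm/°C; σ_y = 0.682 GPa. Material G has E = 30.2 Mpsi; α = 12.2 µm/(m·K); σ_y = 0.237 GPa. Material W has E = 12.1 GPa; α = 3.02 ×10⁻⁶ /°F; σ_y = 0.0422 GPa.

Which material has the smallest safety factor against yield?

In consistent units (E in GPa, α in ×10⁻⁶/K, σ_y in MPa):
  material L: E = 304.7, α = 3.27, σ_y = 682.0 → σ = 135 MPa, n = 5.07
  material G: E = 208.2, α = 12.2, σ_y = 237.0 → σ = 343 MPa, n = 0.691
  material W: E = 12.10, α = 5.44, σ_y = 42.20 → σ = 8.88 MPa, n = 4.75
The minimum is material G at n = 0.691.

material G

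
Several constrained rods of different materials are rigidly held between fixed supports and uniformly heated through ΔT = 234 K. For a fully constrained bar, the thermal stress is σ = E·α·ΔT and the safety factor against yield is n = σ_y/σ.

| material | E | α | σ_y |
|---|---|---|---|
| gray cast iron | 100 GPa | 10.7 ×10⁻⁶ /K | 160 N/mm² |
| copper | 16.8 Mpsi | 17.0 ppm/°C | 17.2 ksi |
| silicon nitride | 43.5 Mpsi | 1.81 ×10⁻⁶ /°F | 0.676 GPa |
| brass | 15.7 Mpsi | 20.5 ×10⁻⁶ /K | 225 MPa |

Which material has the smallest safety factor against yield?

Converting E to GPa, α to ×10⁻⁶/K, σ_y to MPa, then σ and n for each:
  gray cast iron: E = 100.0, α = 10.7, σ_y = 160.0 → σ = 250 MPa, n = 0.639
  copper: E = 115.8, α = 17.0, σ_y = 118.6 → σ = 461 MPa, n = 0.257
  silicon nitride: E = 299.9, α = 3.26, σ_y = 676.0 → σ = 229 MPa, n = 2.96
  brass: E = 108.2, α = 20.5, σ_y = 225.0 → σ = 519 MPa, n = 0.433
The minimum is copper at n = 0.257.

copper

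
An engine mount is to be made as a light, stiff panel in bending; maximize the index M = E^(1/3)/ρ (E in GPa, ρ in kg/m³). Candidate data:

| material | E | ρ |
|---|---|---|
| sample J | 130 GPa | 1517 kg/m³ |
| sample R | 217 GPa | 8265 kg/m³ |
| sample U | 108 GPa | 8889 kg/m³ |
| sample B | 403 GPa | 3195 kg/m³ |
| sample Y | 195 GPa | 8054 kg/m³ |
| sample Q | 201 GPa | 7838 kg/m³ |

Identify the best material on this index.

sample J

Evaluate M for each candidate:
  sample J: M = 3.34×10⁻³
  sample B: M = 2.31×10⁻³
  sample Q: M = 0.747×10⁻³
  sample R: M = 0.727×10⁻³
  sample Y: M = 0.720×10⁻³
  sample U: M = 0.536×10⁻³
Sample J ranks first.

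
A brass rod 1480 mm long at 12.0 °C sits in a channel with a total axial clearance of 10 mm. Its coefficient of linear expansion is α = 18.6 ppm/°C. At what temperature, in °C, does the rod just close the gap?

α·L₀·ΔT = 10.0 mm ⇒ ΔT = 10.0 / (18.6×10⁻⁶ × 1480.0) = 363.3 K.
T = 12.0 + 363.3 = 375.3 °C.

375 °C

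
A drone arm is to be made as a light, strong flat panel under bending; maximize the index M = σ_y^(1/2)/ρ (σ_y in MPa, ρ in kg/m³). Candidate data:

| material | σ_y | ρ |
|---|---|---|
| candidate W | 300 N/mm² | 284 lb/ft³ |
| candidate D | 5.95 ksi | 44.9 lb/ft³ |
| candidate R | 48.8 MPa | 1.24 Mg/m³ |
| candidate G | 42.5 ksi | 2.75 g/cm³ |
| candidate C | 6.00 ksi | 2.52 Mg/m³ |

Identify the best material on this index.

candidate D

Putting every candidate on a common basis:
  candidate W: σ_y = 300.0 MPa, ρ = 4549 kg/m³
  candidate D: σ_y = 41.02 MPa, ρ = 719.2 kg/m³
  candidate R: σ_y = 48.80 MPa, ρ = 1240 kg/m³
  candidate G: σ_y = 293.0 MPa, ρ = 2750 kg/m³
  candidate C: σ_y = 41.37 MPa, ρ = 2520 kg/m³
  candidate D: M = 8.91×10⁻³
  candidate G: M = 6.22×10⁻³
  candidate R: M = 5.63×10⁻³
  candidate W: M = 3.81×10⁻³
  candidate C: M = 2.55×10⁻³
Candidate D ranks first.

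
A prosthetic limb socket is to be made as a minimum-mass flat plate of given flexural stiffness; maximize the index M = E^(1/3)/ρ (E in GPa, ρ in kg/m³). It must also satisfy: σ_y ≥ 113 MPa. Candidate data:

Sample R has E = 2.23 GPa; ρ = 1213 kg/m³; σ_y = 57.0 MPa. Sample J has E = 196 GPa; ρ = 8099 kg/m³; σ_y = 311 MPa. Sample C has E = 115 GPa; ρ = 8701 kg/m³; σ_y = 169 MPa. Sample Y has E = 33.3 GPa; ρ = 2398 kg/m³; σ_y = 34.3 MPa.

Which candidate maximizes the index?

Screen on constraints: σ_y ≥ 113 MPa. Survivors: sample J, sample C.
Computing M directly (units already consistent):
  sample J: M = 0.717×10⁻³
  sample C: M = 0.559×10⁻³
Highest index: sample J.

sample J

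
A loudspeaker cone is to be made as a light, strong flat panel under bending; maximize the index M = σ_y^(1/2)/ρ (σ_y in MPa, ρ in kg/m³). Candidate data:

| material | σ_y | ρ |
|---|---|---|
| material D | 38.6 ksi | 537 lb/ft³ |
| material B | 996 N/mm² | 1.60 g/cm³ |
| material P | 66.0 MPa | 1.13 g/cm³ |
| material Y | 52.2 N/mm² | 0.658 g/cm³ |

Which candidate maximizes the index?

Convert each candidate to consistent units, then evaluate M:
  material D: σ_y = 266.1 MPa, ρ = 8602 kg/m³
  material B: σ_y = 996.0 MPa, ρ = 1600 kg/m³
  material P: σ_y = 66.00 MPa, ρ = 1130 kg/m³
  material Y: σ_y = 52.20 MPa, ρ = 658.0 kg/m³
  material B: M = 19.7×10⁻³
  material Y: M = 11.0×10⁻³
  material P: M = 7.19×10⁻³
  material D: M = 1.90×10⁻³
Material B has the largest M.

material B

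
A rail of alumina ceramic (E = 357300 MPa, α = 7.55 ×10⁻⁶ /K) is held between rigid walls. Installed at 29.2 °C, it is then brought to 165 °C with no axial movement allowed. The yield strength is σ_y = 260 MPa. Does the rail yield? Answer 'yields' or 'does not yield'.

E = 357300 MPa = 357.3 GPa.
ΔT = 135.8 K. Constrained thermal stress σ = E·α·ΔT = 357.3×10³ MPa × 7.55×10⁻⁶ × 135.8 = 366 MPa (compressive).
Compare to σ_y = 260 MPa: σ ≥ σ_y, so it yields.

yields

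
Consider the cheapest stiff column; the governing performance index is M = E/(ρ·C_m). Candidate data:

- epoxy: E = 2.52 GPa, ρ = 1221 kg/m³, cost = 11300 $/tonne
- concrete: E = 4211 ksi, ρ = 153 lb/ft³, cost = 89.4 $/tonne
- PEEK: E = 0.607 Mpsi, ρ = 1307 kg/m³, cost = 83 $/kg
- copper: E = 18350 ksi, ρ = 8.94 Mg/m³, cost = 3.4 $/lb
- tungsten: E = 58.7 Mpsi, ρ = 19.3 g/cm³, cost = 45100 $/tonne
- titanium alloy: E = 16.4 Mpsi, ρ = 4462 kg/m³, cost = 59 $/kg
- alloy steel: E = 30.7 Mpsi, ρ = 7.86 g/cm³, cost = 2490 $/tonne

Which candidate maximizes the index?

Convert each candidate to consistent units, then evaluate M:
  epoxy: E = 2.520 GPa, ρ = 1221 kg/m³, cost = 11.30 $/kg
  concrete: E = 29.03 GPa, ρ = 2451 kg/m³, cost = 0.08940 $/kg
  PEEK: E = 4.185 GPa, ρ = 1307 kg/m³, cost = 83.00 $/kg
  copper: E = 126.5 GPa, ρ = 8940 kg/m³, cost = 7.496 $/kg
  tungsten: E = 404.7 GPa, ρ = 19300 kg/m³, cost = 45.10 $/kg
  titanium alloy: E = 113.1 GPa, ρ = 4462 kg/m³, cost = 59.00 $/kg
  alloy steel: E = 211.7 GPa, ρ = 7860 kg/m³, cost = 2.490 $/kg
  concrete: M = 133 MN·m per $
  alloy steel: M = 10.8 MN·m per $
  copper: M = 1.89 MN·m per $
  tungsten: M = 0.465 MN·m per $
  titanium alloy: M = 0.430 MN·m per $
  epoxy: M = 0.183 MN·m per $
  PEEK: M = 0.0386 MN·m per $
Highest index: concrete.

concrete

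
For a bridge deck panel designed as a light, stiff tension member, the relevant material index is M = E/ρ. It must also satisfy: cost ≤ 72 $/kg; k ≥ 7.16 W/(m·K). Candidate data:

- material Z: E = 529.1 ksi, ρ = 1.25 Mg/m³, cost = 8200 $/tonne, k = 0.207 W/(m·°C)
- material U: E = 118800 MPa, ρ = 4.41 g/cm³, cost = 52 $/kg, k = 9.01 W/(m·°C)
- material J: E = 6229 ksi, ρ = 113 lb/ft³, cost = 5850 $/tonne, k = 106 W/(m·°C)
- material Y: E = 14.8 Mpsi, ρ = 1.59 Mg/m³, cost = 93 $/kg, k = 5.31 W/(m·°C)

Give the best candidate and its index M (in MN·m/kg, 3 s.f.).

material U, M = 26.9 MN·m/kg

Screen on constraints: cost ≤ 72 $/kg; k ≥ 7.16 W/(m·K). Survivors: material U, material J.
Convert each candidate to consistent units, then evaluate M:
  material U: E = 118.8 GPa, ρ = 4410 kg/m³
  material J: E = 42.95 GPa, ρ = 1810 kg/m³
  material U: M = 26.9 MN·m/kg
  material J: M = 23.7 MN·m/kg
Material U ranks first.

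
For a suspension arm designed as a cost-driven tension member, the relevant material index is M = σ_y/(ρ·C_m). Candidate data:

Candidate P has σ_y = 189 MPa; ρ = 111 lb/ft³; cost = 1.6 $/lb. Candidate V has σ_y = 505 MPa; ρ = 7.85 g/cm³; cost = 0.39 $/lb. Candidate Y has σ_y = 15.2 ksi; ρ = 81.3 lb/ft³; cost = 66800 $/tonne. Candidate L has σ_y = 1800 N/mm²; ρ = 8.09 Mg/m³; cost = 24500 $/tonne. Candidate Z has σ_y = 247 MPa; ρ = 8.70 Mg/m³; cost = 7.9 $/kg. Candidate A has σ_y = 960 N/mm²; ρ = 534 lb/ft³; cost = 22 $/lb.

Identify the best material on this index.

candidate V

After converting to SI:
  candidate P: σ_y = 189.0 MPa, ρ = 1778 kg/m³, cost = 3.527 $/kg
  candidate V: σ_y = 505.0 MPa, ρ = 7850 kg/m³, cost = 0.8598 $/kg
  candidate Y: σ_y = 104.8 MPa, ρ = 1302 kg/m³, cost = 66.80 $/kg
  candidate L: σ_y = 1800 MPa, ρ = 8090 kg/m³, cost = 24.50 $/kg
  candidate Z: σ_y = 247.0 MPa, ρ = 8700 kg/m³, cost = 7.900 $/kg
  candidate A: σ_y = 960.0 MPa, ρ = 8554 kg/m³, cost = 48.50 $/kg
  candidate V: M = 74.8 kN·m per $
  candidate P: M = 30.1 kN·m per $
  candidate L: M = 9.08 kN·m per $
  candidate Z: M = 3.59 kN·m per $
  candidate A: M = 2.31 kN·m per $
  candidate Y: M = 1.20 kN·m per $
Candidate V has the largest M.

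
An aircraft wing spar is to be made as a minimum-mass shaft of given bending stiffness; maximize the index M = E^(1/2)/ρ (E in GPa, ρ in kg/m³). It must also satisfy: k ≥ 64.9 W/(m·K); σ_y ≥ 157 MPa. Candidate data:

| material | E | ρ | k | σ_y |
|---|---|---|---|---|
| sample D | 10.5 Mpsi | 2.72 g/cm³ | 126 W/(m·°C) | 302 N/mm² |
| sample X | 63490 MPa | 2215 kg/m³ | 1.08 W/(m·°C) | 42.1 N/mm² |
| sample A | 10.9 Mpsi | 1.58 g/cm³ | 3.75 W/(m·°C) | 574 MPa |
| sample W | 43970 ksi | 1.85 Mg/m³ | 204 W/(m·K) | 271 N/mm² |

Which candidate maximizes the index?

sample W

Screen on constraints: k ≥ 64.9 W/(m·K); σ_y ≥ 157 MPa. Survivors: sample D, sample W.
Convert each candidate to consistent units, then evaluate M:
  sample D: E = 72.39 GPa, ρ = 2720 kg/m³
  sample W: E = 303.2 GPa, ρ = 1850 kg/m³
  sample W: M = 9.41×10⁻³
  sample D: M = 3.13×10⁻³
Highest index: sample W.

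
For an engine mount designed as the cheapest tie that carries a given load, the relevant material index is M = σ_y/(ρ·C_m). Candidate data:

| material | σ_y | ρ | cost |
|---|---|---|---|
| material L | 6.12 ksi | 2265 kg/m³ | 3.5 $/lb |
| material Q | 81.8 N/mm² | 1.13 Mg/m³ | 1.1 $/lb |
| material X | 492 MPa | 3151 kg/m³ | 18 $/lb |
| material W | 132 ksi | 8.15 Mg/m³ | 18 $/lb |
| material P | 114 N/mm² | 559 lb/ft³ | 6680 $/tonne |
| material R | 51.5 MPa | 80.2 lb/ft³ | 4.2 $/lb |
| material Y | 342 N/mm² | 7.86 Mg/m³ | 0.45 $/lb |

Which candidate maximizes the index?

material Y

Convert each candidate to consistent units, then evaluate M:
  material L: σ_y = 42.20 MPa, ρ = 2265 kg/m³, cost = 7.716 $/kg
  material Q: σ_y = 81.80 MPa, ρ = 1130 kg/m³, cost = 2.425 $/kg
  material X: σ_y = 492.0 MPa, ρ = 3151 kg/m³, cost = 39.68 $/kg
  material W: σ_y = 910.1 MPa, ρ = 8150 kg/m³, cost = 39.68 $/kg
  material P: σ_y = 114.0 MPa, ρ = 8954 kg/m³, cost = 6.680 $/kg
  material R: σ_y = 51.50 MPa, ρ = 1285 kg/m³, cost = 9.259 $/kg
  material Y: σ_y = 342.0 MPa, ρ = 7860 kg/m³, cost = 0.9921 $/kg
  material Y: M = 43.9 kN·m per $
  material Q: M = 29.9 kN·m per $
  material R: M = 4.33 kN·m per $
  material X: M = 3.93 kN·m per $
  material W: M = 2.81 kN·m per $
  material L: M = 2.41 kN·m per $
  material P: M = 1.91 kN·m per $
The maximum is for material Y.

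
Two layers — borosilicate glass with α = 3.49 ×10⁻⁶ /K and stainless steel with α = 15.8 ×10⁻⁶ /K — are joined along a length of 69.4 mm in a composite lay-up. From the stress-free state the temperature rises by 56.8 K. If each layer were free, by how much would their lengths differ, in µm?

Δα = |3.49 − 15.8|×10⁻⁶/K = 12.3×10⁻⁶/K.
ΔL_mismatch = Δα·L·ΔT = 12.3×10⁻⁶ × 69.4 mm × 56.8 K = 48.5 µm.

48.5 µm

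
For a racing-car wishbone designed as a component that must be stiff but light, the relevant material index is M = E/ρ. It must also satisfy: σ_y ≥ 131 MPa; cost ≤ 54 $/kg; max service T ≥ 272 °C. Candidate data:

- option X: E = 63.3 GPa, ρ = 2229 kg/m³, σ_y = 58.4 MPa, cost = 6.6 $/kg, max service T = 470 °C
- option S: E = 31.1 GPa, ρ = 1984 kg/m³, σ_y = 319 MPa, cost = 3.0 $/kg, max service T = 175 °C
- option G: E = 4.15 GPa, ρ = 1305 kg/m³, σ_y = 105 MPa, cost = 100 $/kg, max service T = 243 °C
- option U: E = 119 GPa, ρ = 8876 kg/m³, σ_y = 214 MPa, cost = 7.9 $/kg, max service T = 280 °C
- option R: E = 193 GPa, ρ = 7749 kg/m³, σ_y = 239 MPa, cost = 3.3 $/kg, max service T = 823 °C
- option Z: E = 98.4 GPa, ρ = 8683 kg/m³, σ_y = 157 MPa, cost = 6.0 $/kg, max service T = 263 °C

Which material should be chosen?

Screen on constraints: σ_y ≥ 131 MPa; cost ≤ 54 $/kg; max service T ≥ 272 °C. Survivors: option U, option R.
Computing M directly (units already consistent):
  option R: M = 24.9 MN·m/kg
  option U: M = 13.4 MN·m/kg
Option R has the largest M.

option R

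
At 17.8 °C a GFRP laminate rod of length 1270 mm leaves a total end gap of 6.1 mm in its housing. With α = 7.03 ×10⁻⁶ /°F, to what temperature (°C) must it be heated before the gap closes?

397 °C

α = 7.03×10⁻⁶/°F × 9/5 = 12.7×10⁻⁶/K.
α·L₀·ΔT = 6.1 mm ⇒ ΔT = 6.1 / (12.7×10⁻⁶ × 1270.0) = 379.6 K.
T = 17.8 + 379.6 = 397.4 °C.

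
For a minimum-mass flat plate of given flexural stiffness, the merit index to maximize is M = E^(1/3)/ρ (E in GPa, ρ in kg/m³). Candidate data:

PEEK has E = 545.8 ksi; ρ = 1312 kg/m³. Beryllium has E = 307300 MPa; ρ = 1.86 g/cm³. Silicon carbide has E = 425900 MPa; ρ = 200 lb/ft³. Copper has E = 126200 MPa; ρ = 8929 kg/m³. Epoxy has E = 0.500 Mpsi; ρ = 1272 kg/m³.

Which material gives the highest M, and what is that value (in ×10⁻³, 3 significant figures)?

beryllium, M = 3.63×10⁻³

After converting to SI:
  PEEK: E = 3.763 GPa, ρ = 1312 kg/m³
  beryllium: E = 307.3 GPa, ρ = 1860 kg/m³
  silicon carbide: E = 425.9 GPa, ρ = 3204 kg/m³
  copper: E = 126.2 GPa, ρ = 8929 kg/m³
  epoxy: E = 3.447 GPa, ρ = 1272 kg/m³
  beryllium: M = 3.63×10⁻³
  silicon carbide: M = 2.35×10⁻³
  epoxy: M = 1.19×10⁻³
  PEEK: M = 1.19×10⁻³
  copper: M = 0.562×10⁻³
Beryllium has the largest M.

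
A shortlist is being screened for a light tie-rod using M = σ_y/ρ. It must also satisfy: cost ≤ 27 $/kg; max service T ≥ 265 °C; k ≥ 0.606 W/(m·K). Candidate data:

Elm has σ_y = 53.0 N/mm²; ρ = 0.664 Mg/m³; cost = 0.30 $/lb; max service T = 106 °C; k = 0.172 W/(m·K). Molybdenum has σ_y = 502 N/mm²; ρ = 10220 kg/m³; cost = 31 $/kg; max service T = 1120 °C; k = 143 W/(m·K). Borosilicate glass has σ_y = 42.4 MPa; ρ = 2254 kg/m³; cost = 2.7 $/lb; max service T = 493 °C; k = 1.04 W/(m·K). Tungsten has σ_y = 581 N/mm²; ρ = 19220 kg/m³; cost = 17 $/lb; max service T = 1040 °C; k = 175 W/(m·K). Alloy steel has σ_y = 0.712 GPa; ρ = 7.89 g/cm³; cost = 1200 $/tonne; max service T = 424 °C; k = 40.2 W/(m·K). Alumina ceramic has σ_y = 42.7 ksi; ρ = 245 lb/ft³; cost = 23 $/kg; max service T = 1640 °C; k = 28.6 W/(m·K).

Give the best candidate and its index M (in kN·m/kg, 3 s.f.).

alloy steel, M = 90.2 kN·m/kg

Screen on constraints: cost ≤ 27 $/kg; max service T ≥ 265 °C; k ≥ 0.606 W/(m·K). Survivors: borosilicate glass, alloy steel, alumina ceramic.
In SI units:
  borosilicate glass: σ_y = 42.40 MPa, ρ = 2254 kg/m³
  alloy steel: σ_y = 712.0 MPa, ρ = 7890 kg/m³
  alumina ceramic: σ_y = 294.4 MPa, ρ = 3925 kg/m³
  alloy steel: M = 90.2 kN·m/kg
  alumina ceramic: M = 75.0 kN·m/kg
  borosilicate glass: M = 18.8 kN·m/kg
The maximum is for alloy steel.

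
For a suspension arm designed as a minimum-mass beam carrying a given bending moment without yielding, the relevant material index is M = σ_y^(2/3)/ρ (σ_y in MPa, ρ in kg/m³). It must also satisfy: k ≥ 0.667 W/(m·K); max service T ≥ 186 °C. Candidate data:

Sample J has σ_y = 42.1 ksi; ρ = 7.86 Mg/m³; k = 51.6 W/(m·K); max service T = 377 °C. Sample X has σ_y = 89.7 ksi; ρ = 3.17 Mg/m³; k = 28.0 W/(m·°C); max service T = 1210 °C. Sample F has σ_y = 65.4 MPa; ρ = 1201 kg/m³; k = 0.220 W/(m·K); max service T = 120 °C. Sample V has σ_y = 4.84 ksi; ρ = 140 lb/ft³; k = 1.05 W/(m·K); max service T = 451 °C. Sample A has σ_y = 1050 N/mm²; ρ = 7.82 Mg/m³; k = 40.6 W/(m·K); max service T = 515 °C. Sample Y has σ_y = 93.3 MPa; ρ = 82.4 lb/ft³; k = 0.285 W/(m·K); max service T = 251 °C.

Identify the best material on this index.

sample X

Screen on constraints: k ≥ 0.667 W/(m·K); max service T ≥ 186 °C. Survivors: sample J, sample X, sample V, sample A.
Normalizing units and computing the index:
  sample J: σ_y = 290.3 MPa, ρ = 7860 kg/m³
  sample X: σ_y = 618.5 MPa, ρ = 3170 kg/m³
  sample V: σ_y = 33.37 MPa, ρ = 2243 kg/m³
  sample A: σ_y = 1050 MPa, ρ = 7820 kg/m³
  sample X: M = 22.9×10⁻³
  sample A: M = 13.2×10⁻³
  sample J: M = 5.58×10⁻³
  sample V: M = 4.62×10⁻³
The maximum is for sample X.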